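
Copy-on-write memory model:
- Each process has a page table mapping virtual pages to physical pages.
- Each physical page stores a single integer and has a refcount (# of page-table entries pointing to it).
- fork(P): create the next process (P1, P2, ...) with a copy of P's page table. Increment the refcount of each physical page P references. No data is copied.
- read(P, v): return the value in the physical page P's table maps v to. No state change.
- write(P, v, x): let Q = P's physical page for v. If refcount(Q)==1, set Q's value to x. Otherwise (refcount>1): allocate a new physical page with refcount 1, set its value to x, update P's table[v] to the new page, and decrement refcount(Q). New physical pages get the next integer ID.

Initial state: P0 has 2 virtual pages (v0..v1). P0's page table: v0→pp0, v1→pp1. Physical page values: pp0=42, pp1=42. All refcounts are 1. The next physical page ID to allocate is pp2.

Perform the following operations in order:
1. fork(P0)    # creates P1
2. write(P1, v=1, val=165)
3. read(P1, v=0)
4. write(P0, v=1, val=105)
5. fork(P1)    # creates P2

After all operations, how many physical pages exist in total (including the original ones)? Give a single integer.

Answer: 3

Derivation:
Op 1: fork(P0) -> P1. 2 ppages; refcounts: pp0:2 pp1:2
Op 2: write(P1, v1, 165). refcount(pp1)=2>1 -> COPY to pp2. 3 ppages; refcounts: pp0:2 pp1:1 pp2:1
Op 3: read(P1, v0) -> 42. No state change.
Op 4: write(P0, v1, 105). refcount(pp1)=1 -> write in place. 3 ppages; refcounts: pp0:2 pp1:1 pp2:1
Op 5: fork(P1) -> P2. 3 ppages; refcounts: pp0:3 pp1:1 pp2:2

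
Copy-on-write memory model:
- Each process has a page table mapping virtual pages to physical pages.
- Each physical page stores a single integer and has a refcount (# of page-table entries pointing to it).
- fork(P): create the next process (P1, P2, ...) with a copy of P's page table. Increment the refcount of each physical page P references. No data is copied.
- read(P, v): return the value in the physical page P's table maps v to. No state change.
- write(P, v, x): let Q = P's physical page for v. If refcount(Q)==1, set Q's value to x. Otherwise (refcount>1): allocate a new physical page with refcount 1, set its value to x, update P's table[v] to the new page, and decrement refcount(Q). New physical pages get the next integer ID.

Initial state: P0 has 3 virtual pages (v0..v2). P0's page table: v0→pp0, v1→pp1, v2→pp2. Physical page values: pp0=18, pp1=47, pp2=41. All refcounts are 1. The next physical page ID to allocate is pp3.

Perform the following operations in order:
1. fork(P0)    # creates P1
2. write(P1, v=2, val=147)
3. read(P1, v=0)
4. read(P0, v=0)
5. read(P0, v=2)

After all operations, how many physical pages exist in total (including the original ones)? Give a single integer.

Answer: 4

Derivation:
Op 1: fork(P0) -> P1. 3 ppages; refcounts: pp0:2 pp1:2 pp2:2
Op 2: write(P1, v2, 147). refcount(pp2)=2>1 -> COPY to pp3. 4 ppages; refcounts: pp0:2 pp1:2 pp2:1 pp3:1
Op 3: read(P1, v0) -> 18. No state change.
Op 4: read(P0, v0) -> 18. No state change.
Op 5: read(P0, v2) -> 41. No state change.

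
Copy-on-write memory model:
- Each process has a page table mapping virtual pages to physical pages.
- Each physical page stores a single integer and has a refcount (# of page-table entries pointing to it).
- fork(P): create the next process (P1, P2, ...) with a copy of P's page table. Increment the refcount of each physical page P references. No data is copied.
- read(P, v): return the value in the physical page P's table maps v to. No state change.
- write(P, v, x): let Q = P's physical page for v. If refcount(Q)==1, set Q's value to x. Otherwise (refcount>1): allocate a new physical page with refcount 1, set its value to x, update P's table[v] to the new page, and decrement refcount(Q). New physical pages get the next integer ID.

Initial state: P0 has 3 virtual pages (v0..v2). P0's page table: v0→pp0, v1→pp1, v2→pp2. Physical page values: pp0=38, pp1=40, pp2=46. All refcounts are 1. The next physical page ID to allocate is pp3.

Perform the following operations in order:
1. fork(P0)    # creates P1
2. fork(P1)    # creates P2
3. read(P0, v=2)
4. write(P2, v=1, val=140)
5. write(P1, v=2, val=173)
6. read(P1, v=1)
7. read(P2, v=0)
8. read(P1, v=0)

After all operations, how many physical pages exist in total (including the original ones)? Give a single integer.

Answer: 5

Derivation:
Op 1: fork(P0) -> P1. 3 ppages; refcounts: pp0:2 pp1:2 pp2:2
Op 2: fork(P1) -> P2. 3 ppages; refcounts: pp0:3 pp1:3 pp2:3
Op 3: read(P0, v2) -> 46. No state change.
Op 4: write(P2, v1, 140). refcount(pp1)=3>1 -> COPY to pp3. 4 ppages; refcounts: pp0:3 pp1:2 pp2:3 pp3:1
Op 5: write(P1, v2, 173). refcount(pp2)=3>1 -> COPY to pp4. 5 ppages; refcounts: pp0:3 pp1:2 pp2:2 pp3:1 pp4:1
Op 6: read(P1, v1) -> 40. No state change.
Op 7: read(P2, v0) -> 38. No state change.
Op 8: read(P1, v0) -> 38. No state change.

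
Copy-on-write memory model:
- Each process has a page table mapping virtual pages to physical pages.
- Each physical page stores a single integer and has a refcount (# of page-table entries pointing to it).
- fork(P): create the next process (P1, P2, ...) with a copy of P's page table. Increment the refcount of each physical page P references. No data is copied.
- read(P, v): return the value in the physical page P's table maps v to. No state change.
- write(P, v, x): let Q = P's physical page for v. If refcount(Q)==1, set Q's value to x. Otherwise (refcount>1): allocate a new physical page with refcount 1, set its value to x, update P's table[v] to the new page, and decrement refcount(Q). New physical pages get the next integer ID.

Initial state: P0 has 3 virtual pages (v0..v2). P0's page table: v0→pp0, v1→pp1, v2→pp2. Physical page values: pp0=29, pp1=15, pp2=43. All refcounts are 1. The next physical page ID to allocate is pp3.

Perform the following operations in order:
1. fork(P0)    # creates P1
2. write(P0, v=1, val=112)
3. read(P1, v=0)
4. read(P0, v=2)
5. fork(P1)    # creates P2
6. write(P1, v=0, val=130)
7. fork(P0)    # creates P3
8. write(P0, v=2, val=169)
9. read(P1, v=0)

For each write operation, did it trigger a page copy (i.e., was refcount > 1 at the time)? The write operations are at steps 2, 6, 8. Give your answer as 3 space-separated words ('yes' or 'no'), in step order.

Op 1: fork(P0) -> P1. 3 ppages; refcounts: pp0:2 pp1:2 pp2:2
Op 2: write(P0, v1, 112). refcount(pp1)=2>1 -> COPY to pp3. 4 ppages; refcounts: pp0:2 pp1:1 pp2:2 pp3:1
Op 3: read(P1, v0) -> 29. No state change.
Op 4: read(P0, v2) -> 43. No state change.
Op 5: fork(P1) -> P2. 4 ppages; refcounts: pp0:3 pp1:2 pp2:3 pp3:1
Op 6: write(P1, v0, 130). refcount(pp0)=3>1 -> COPY to pp4. 5 ppages; refcounts: pp0:2 pp1:2 pp2:3 pp3:1 pp4:1
Op 7: fork(P0) -> P3. 5 ppages; refcounts: pp0:3 pp1:2 pp2:4 pp3:2 pp4:1
Op 8: write(P0, v2, 169). refcount(pp2)=4>1 -> COPY to pp5. 6 ppages; refcounts: pp0:3 pp1:2 pp2:3 pp3:2 pp4:1 pp5:1
Op 9: read(P1, v0) -> 130. No state change.

yes yes yes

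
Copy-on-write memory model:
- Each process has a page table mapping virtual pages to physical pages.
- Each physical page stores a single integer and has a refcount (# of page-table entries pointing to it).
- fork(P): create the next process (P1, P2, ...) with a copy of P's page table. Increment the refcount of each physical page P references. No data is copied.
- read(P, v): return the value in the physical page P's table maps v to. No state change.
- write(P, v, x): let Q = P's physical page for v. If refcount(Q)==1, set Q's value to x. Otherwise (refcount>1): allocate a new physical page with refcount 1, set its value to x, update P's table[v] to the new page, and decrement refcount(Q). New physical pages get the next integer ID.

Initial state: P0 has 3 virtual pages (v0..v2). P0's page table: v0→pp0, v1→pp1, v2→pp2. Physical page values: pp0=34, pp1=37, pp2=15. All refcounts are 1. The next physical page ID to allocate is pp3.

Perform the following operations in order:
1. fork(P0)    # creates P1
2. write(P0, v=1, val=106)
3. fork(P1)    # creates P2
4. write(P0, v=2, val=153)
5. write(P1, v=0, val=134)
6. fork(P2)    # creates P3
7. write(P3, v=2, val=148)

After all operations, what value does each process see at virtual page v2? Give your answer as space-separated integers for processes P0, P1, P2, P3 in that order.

Op 1: fork(P0) -> P1. 3 ppages; refcounts: pp0:2 pp1:2 pp2:2
Op 2: write(P0, v1, 106). refcount(pp1)=2>1 -> COPY to pp3. 4 ppages; refcounts: pp0:2 pp1:1 pp2:2 pp3:1
Op 3: fork(P1) -> P2. 4 ppages; refcounts: pp0:3 pp1:2 pp2:3 pp3:1
Op 4: write(P0, v2, 153). refcount(pp2)=3>1 -> COPY to pp4. 5 ppages; refcounts: pp0:3 pp1:2 pp2:2 pp3:1 pp4:1
Op 5: write(P1, v0, 134). refcount(pp0)=3>1 -> COPY to pp5. 6 ppages; refcounts: pp0:2 pp1:2 pp2:2 pp3:1 pp4:1 pp5:1
Op 6: fork(P2) -> P3. 6 ppages; refcounts: pp0:3 pp1:3 pp2:3 pp3:1 pp4:1 pp5:1
Op 7: write(P3, v2, 148). refcount(pp2)=3>1 -> COPY to pp6. 7 ppages; refcounts: pp0:3 pp1:3 pp2:2 pp3:1 pp4:1 pp5:1 pp6:1
P0: v2 -> pp4 = 153
P1: v2 -> pp2 = 15
P2: v2 -> pp2 = 15
P3: v2 -> pp6 = 148

Answer: 153 15 15 148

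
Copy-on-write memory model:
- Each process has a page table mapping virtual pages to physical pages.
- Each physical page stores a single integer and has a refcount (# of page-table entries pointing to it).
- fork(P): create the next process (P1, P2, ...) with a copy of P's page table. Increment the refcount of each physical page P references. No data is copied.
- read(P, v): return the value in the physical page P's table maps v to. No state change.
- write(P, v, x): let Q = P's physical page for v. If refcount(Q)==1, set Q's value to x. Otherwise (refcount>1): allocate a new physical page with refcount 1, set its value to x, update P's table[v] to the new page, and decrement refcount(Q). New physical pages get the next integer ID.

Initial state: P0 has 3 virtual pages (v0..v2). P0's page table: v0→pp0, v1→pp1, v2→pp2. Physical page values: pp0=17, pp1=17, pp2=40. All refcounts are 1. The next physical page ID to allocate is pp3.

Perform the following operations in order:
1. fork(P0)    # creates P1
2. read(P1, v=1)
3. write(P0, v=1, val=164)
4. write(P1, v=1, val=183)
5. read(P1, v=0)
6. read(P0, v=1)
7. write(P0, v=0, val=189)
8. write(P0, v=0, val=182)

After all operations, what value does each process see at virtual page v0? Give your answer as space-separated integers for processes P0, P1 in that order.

Op 1: fork(P0) -> P1. 3 ppages; refcounts: pp0:2 pp1:2 pp2:2
Op 2: read(P1, v1) -> 17. No state change.
Op 3: write(P0, v1, 164). refcount(pp1)=2>1 -> COPY to pp3. 4 ppages; refcounts: pp0:2 pp1:1 pp2:2 pp3:1
Op 4: write(P1, v1, 183). refcount(pp1)=1 -> write in place. 4 ppages; refcounts: pp0:2 pp1:1 pp2:2 pp3:1
Op 5: read(P1, v0) -> 17. No state change.
Op 6: read(P0, v1) -> 164. No state change.
Op 7: write(P0, v0, 189). refcount(pp0)=2>1 -> COPY to pp4. 5 ppages; refcounts: pp0:1 pp1:1 pp2:2 pp3:1 pp4:1
Op 8: write(P0, v0, 182). refcount(pp4)=1 -> write in place. 5 ppages; refcounts: pp0:1 pp1:1 pp2:2 pp3:1 pp4:1
P0: v0 -> pp4 = 182
P1: v0 -> pp0 = 17

Answer: 182 17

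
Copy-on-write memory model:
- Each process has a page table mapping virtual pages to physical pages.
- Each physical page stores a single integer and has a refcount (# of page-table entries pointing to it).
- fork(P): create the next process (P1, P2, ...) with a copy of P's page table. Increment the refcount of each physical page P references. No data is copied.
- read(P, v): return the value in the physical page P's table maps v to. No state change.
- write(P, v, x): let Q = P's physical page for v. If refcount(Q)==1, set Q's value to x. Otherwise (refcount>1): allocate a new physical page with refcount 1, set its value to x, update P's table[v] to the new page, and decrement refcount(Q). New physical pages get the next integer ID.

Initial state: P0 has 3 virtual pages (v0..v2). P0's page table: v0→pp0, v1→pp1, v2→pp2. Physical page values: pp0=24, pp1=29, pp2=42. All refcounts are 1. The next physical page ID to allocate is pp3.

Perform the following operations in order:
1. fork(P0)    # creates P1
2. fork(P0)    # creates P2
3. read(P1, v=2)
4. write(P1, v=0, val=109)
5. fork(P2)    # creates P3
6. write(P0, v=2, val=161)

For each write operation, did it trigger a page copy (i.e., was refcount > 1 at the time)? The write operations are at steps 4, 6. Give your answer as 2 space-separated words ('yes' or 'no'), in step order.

Op 1: fork(P0) -> P1. 3 ppages; refcounts: pp0:2 pp1:2 pp2:2
Op 2: fork(P0) -> P2. 3 ppages; refcounts: pp0:3 pp1:3 pp2:3
Op 3: read(P1, v2) -> 42. No state change.
Op 4: write(P1, v0, 109). refcount(pp0)=3>1 -> COPY to pp3. 4 ppages; refcounts: pp0:2 pp1:3 pp2:3 pp3:1
Op 5: fork(P2) -> P3. 4 ppages; refcounts: pp0:3 pp1:4 pp2:4 pp3:1
Op 6: write(P0, v2, 161). refcount(pp2)=4>1 -> COPY to pp4. 5 ppages; refcounts: pp0:3 pp1:4 pp2:3 pp3:1 pp4:1

yes yes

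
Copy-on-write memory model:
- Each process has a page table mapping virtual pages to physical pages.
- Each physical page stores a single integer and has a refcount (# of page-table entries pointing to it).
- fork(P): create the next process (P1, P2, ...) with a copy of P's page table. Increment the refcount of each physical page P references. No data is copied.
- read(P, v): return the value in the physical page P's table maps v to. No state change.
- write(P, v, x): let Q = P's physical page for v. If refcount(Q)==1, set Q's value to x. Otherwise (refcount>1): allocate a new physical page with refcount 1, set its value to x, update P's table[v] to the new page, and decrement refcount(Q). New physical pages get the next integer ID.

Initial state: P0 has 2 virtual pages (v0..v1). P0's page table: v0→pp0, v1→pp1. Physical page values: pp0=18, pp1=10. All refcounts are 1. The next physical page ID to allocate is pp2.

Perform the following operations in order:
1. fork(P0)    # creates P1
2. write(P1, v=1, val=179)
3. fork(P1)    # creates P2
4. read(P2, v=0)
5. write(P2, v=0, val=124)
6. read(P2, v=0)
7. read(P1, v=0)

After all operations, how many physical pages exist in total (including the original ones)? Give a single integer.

Op 1: fork(P0) -> P1. 2 ppages; refcounts: pp0:2 pp1:2
Op 2: write(P1, v1, 179). refcount(pp1)=2>1 -> COPY to pp2. 3 ppages; refcounts: pp0:2 pp1:1 pp2:1
Op 3: fork(P1) -> P2. 3 ppages; refcounts: pp0:3 pp1:1 pp2:2
Op 4: read(P2, v0) -> 18. No state change.
Op 5: write(P2, v0, 124). refcount(pp0)=3>1 -> COPY to pp3. 4 ppages; refcounts: pp0:2 pp1:1 pp2:2 pp3:1
Op 6: read(P2, v0) -> 124. No state change.
Op 7: read(P1, v0) -> 18. No state change.

Answer: 4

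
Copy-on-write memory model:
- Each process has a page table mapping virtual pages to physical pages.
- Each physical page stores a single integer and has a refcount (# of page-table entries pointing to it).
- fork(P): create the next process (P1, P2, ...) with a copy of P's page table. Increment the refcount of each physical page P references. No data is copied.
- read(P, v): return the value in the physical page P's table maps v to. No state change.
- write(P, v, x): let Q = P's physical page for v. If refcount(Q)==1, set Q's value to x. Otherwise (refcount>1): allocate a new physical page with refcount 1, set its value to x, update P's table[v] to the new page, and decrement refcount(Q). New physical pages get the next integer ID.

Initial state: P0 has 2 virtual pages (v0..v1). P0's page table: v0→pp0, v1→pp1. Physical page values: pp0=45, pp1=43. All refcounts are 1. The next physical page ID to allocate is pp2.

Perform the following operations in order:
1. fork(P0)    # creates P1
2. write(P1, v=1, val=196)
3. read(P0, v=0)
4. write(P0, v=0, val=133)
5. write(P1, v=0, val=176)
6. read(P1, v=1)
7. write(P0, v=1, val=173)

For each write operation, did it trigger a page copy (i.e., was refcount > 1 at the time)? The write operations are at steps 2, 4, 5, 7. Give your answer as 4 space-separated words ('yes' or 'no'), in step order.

Op 1: fork(P0) -> P1. 2 ppages; refcounts: pp0:2 pp1:2
Op 2: write(P1, v1, 196). refcount(pp1)=2>1 -> COPY to pp2. 3 ppages; refcounts: pp0:2 pp1:1 pp2:1
Op 3: read(P0, v0) -> 45. No state change.
Op 4: write(P0, v0, 133). refcount(pp0)=2>1 -> COPY to pp3. 4 ppages; refcounts: pp0:1 pp1:1 pp2:1 pp3:1
Op 5: write(P1, v0, 176). refcount(pp0)=1 -> write in place. 4 ppages; refcounts: pp0:1 pp1:1 pp2:1 pp3:1
Op 6: read(P1, v1) -> 196. No state change.
Op 7: write(P0, v1, 173). refcount(pp1)=1 -> write in place. 4 ppages; refcounts: pp0:1 pp1:1 pp2:1 pp3:1

yes yes no no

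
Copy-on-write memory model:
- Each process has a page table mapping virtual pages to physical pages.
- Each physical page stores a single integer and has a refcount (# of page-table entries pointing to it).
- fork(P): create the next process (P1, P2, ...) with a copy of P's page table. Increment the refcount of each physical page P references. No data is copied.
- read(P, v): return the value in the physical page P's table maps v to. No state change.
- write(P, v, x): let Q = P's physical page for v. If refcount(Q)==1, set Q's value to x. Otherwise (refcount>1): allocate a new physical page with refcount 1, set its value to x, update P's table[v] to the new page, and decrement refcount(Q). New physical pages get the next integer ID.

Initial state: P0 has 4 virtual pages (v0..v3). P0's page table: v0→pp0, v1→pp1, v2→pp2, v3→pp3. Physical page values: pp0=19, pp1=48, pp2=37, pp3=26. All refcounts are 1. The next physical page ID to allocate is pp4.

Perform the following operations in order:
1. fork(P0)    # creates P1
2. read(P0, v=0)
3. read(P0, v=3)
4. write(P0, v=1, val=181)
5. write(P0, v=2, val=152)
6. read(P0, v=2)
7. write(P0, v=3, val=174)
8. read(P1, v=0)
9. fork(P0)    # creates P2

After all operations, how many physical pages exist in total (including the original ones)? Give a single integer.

Answer: 7

Derivation:
Op 1: fork(P0) -> P1. 4 ppages; refcounts: pp0:2 pp1:2 pp2:2 pp3:2
Op 2: read(P0, v0) -> 19. No state change.
Op 3: read(P0, v3) -> 26. No state change.
Op 4: write(P0, v1, 181). refcount(pp1)=2>1 -> COPY to pp4. 5 ppages; refcounts: pp0:2 pp1:1 pp2:2 pp3:2 pp4:1
Op 5: write(P0, v2, 152). refcount(pp2)=2>1 -> COPY to pp5. 6 ppages; refcounts: pp0:2 pp1:1 pp2:1 pp3:2 pp4:1 pp5:1
Op 6: read(P0, v2) -> 152. No state change.
Op 7: write(P0, v3, 174). refcount(pp3)=2>1 -> COPY to pp6. 7 ppages; refcounts: pp0:2 pp1:1 pp2:1 pp3:1 pp4:1 pp5:1 pp6:1
Op 8: read(P1, v0) -> 19. No state change.
Op 9: fork(P0) -> P2. 7 ppages; refcounts: pp0:3 pp1:1 pp2:1 pp3:1 pp4:2 pp5:2 pp6:2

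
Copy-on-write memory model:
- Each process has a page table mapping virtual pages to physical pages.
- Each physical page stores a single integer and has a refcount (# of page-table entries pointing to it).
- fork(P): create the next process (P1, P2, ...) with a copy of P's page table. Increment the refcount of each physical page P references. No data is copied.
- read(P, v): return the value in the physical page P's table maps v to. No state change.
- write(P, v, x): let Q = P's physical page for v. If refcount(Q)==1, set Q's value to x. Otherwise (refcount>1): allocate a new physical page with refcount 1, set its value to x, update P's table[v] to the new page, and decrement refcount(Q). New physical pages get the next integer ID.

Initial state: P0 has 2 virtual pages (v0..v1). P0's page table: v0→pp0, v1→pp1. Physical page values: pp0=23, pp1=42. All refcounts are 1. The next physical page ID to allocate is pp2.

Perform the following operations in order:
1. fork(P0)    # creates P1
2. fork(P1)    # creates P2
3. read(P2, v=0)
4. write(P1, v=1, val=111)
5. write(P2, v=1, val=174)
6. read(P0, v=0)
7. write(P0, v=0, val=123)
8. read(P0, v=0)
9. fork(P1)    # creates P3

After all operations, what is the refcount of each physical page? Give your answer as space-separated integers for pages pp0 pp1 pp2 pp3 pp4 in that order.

Answer: 3 1 2 1 1

Derivation:
Op 1: fork(P0) -> P1. 2 ppages; refcounts: pp0:2 pp1:2
Op 2: fork(P1) -> P2. 2 ppages; refcounts: pp0:3 pp1:3
Op 3: read(P2, v0) -> 23. No state change.
Op 4: write(P1, v1, 111). refcount(pp1)=3>1 -> COPY to pp2. 3 ppages; refcounts: pp0:3 pp1:2 pp2:1
Op 5: write(P2, v1, 174). refcount(pp1)=2>1 -> COPY to pp3. 4 ppages; refcounts: pp0:3 pp1:1 pp2:1 pp3:1
Op 6: read(P0, v0) -> 23. No state change.
Op 7: write(P0, v0, 123). refcount(pp0)=3>1 -> COPY to pp4. 5 ppages; refcounts: pp0:2 pp1:1 pp2:1 pp3:1 pp4:1
Op 8: read(P0, v0) -> 123. No state change.
Op 9: fork(P1) -> P3. 5 ppages; refcounts: pp0:3 pp1:1 pp2:2 pp3:1 pp4:1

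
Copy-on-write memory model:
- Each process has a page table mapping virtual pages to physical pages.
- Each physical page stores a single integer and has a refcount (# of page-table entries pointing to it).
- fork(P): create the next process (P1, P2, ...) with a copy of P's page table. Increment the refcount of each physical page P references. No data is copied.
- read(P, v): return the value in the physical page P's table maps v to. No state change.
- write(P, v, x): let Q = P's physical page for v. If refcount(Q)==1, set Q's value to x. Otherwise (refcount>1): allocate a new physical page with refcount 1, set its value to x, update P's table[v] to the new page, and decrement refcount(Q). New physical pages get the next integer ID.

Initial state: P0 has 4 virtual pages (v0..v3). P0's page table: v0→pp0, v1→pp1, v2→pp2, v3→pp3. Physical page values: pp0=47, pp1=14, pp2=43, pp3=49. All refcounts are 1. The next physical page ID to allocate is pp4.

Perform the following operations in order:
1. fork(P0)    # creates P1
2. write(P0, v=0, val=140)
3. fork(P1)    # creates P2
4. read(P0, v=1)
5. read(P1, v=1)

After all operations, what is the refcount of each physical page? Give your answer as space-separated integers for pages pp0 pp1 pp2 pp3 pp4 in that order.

Answer: 2 3 3 3 1

Derivation:
Op 1: fork(P0) -> P1. 4 ppages; refcounts: pp0:2 pp1:2 pp2:2 pp3:2
Op 2: write(P0, v0, 140). refcount(pp0)=2>1 -> COPY to pp4. 5 ppages; refcounts: pp0:1 pp1:2 pp2:2 pp3:2 pp4:1
Op 3: fork(P1) -> P2. 5 ppages; refcounts: pp0:2 pp1:3 pp2:3 pp3:3 pp4:1
Op 4: read(P0, v1) -> 14. No state change.
Op 5: read(P1, v1) -> 14. No state change.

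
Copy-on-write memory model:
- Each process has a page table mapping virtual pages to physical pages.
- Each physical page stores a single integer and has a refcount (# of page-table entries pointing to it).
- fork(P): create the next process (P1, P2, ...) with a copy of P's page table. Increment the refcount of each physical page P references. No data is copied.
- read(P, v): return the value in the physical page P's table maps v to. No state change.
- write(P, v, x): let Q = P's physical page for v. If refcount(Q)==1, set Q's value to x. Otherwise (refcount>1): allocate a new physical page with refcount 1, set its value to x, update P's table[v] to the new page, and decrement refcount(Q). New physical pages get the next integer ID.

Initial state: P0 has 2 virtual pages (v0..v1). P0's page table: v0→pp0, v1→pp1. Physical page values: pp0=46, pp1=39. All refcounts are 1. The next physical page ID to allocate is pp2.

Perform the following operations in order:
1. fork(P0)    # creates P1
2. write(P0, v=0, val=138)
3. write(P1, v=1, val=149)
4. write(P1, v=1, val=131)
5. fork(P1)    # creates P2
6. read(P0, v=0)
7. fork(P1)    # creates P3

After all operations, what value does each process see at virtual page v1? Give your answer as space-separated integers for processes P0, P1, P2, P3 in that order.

Op 1: fork(P0) -> P1. 2 ppages; refcounts: pp0:2 pp1:2
Op 2: write(P0, v0, 138). refcount(pp0)=2>1 -> COPY to pp2. 3 ppages; refcounts: pp0:1 pp1:2 pp2:1
Op 3: write(P1, v1, 149). refcount(pp1)=2>1 -> COPY to pp3. 4 ppages; refcounts: pp0:1 pp1:1 pp2:1 pp3:1
Op 4: write(P1, v1, 131). refcount(pp3)=1 -> write in place. 4 ppages; refcounts: pp0:1 pp1:1 pp2:1 pp3:1
Op 5: fork(P1) -> P2. 4 ppages; refcounts: pp0:2 pp1:1 pp2:1 pp3:2
Op 6: read(P0, v0) -> 138. No state change.
Op 7: fork(P1) -> P3. 4 ppages; refcounts: pp0:3 pp1:1 pp2:1 pp3:3
P0: v1 -> pp1 = 39
P1: v1 -> pp3 = 131
P2: v1 -> pp3 = 131
P3: v1 -> pp3 = 131

Answer: 39 131 131 131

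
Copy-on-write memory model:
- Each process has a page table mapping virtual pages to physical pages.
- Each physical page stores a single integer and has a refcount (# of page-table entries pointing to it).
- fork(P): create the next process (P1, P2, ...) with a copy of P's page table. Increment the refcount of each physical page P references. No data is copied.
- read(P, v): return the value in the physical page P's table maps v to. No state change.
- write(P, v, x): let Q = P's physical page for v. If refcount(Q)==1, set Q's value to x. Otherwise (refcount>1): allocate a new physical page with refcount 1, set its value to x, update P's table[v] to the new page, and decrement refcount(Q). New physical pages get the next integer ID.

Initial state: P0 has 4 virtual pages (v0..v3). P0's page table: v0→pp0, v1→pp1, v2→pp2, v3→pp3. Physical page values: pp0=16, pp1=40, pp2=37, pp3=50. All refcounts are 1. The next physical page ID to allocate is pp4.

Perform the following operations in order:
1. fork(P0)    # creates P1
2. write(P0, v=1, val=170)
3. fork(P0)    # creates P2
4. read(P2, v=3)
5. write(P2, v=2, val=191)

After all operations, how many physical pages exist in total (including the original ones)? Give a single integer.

Op 1: fork(P0) -> P1. 4 ppages; refcounts: pp0:2 pp1:2 pp2:2 pp3:2
Op 2: write(P0, v1, 170). refcount(pp1)=2>1 -> COPY to pp4. 5 ppages; refcounts: pp0:2 pp1:1 pp2:2 pp3:2 pp4:1
Op 3: fork(P0) -> P2. 5 ppages; refcounts: pp0:3 pp1:1 pp2:3 pp3:3 pp4:2
Op 4: read(P2, v3) -> 50. No state change.
Op 5: write(P2, v2, 191). refcount(pp2)=3>1 -> COPY to pp5. 6 ppages; refcounts: pp0:3 pp1:1 pp2:2 pp3:3 pp4:2 pp5:1

Answer: 6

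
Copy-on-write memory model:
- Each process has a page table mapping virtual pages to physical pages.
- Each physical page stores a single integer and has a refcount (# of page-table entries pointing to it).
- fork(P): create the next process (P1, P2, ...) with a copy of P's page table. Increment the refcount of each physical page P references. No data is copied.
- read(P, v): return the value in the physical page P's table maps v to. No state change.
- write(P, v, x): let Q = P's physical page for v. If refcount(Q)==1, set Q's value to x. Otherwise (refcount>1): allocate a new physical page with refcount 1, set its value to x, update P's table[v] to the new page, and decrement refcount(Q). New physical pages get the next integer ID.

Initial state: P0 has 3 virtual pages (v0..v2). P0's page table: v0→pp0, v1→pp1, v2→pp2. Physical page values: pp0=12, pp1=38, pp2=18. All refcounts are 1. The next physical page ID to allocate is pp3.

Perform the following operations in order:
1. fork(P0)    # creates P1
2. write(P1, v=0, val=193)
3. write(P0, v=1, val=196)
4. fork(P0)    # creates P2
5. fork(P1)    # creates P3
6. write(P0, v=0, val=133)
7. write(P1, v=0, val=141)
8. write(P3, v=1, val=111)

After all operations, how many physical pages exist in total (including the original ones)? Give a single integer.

Answer: 8

Derivation:
Op 1: fork(P0) -> P1. 3 ppages; refcounts: pp0:2 pp1:2 pp2:2
Op 2: write(P1, v0, 193). refcount(pp0)=2>1 -> COPY to pp3. 4 ppages; refcounts: pp0:1 pp1:2 pp2:2 pp3:1
Op 3: write(P0, v1, 196). refcount(pp1)=2>1 -> COPY to pp4. 5 ppages; refcounts: pp0:1 pp1:1 pp2:2 pp3:1 pp4:1
Op 4: fork(P0) -> P2. 5 ppages; refcounts: pp0:2 pp1:1 pp2:3 pp3:1 pp4:2
Op 5: fork(P1) -> P3. 5 ppages; refcounts: pp0:2 pp1:2 pp2:4 pp3:2 pp4:2
Op 6: write(P0, v0, 133). refcount(pp0)=2>1 -> COPY to pp5. 6 ppages; refcounts: pp0:1 pp1:2 pp2:4 pp3:2 pp4:2 pp5:1
Op 7: write(P1, v0, 141). refcount(pp3)=2>1 -> COPY to pp6. 7 ppages; refcounts: pp0:1 pp1:2 pp2:4 pp3:1 pp4:2 pp5:1 pp6:1
Op 8: write(P3, v1, 111). refcount(pp1)=2>1 -> COPY to pp7. 8 ppages; refcounts: pp0:1 pp1:1 pp2:4 pp3:1 pp4:2 pp5:1 pp6:1 pp7:1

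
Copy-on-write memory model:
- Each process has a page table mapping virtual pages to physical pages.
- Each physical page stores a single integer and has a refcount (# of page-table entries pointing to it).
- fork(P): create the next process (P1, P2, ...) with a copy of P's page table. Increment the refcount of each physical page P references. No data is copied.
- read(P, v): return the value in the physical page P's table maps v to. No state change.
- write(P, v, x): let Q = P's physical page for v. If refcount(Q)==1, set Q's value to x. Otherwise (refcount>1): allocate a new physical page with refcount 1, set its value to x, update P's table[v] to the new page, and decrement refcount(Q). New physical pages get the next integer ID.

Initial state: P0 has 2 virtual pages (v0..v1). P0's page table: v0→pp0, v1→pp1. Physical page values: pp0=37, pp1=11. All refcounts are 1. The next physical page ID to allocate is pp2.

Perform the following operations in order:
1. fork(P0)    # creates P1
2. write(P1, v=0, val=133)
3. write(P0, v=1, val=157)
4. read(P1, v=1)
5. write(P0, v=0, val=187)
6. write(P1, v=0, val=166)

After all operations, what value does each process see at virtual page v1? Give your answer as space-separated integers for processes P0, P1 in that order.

Answer: 157 11

Derivation:
Op 1: fork(P0) -> P1. 2 ppages; refcounts: pp0:2 pp1:2
Op 2: write(P1, v0, 133). refcount(pp0)=2>1 -> COPY to pp2. 3 ppages; refcounts: pp0:1 pp1:2 pp2:1
Op 3: write(P0, v1, 157). refcount(pp1)=2>1 -> COPY to pp3. 4 ppages; refcounts: pp0:1 pp1:1 pp2:1 pp3:1
Op 4: read(P1, v1) -> 11. No state change.
Op 5: write(P0, v0, 187). refcount(pp0)=1 -> write in place. 4 ppages; refcounts: pp0:1 pp1:1 pp2:1 pp3:1
Op 6: write(P1, v0, 166). refcount(pp2)=1 -> write in place. 4 ppages; refcounts: pp0:1 pp1:1 pp2:1 pp3:1
P0: v1 -> pp3 = 157
P1: v1 -> pp1 = 11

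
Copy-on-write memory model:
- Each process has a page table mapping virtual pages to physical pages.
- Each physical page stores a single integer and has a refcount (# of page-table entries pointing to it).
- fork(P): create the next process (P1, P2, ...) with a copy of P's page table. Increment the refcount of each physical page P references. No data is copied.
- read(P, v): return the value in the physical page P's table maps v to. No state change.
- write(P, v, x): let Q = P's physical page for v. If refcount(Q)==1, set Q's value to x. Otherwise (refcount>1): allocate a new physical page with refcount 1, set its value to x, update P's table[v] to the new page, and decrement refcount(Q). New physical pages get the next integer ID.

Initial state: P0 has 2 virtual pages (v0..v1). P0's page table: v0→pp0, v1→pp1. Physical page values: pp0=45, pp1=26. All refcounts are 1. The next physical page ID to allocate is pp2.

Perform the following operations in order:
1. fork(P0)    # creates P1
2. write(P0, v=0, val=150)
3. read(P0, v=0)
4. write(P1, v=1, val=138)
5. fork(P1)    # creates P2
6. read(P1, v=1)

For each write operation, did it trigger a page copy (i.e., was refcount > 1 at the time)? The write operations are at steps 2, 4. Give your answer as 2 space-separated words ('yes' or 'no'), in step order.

Op 1: fork(P0) -> P1. 2 ppages; refcounts: pp0:2 pp1:2
Op 2: write(P0, v0, 150). refcount(pp0)=2>1 -> COPY to pp2. 3 ppages; refcounts: pp0:1 pp1:2 pp2:1
Op 3: read(P0, v0) -> 150. No state change.
Op 4: write(P1, v1, 138). refcount(pp1)=2>1 -> COPY to pp3. 4 ppages; refcounts: pp0:1 pp1:1 pp2:1 pp3:1
Op 5: fork(P1) -> P2. 4 ppages; refcounts: pp0:2 pp1:1 pp2:1 pp3:2
Op 6: read(P1, v1) -> 138. No state change.

yes yes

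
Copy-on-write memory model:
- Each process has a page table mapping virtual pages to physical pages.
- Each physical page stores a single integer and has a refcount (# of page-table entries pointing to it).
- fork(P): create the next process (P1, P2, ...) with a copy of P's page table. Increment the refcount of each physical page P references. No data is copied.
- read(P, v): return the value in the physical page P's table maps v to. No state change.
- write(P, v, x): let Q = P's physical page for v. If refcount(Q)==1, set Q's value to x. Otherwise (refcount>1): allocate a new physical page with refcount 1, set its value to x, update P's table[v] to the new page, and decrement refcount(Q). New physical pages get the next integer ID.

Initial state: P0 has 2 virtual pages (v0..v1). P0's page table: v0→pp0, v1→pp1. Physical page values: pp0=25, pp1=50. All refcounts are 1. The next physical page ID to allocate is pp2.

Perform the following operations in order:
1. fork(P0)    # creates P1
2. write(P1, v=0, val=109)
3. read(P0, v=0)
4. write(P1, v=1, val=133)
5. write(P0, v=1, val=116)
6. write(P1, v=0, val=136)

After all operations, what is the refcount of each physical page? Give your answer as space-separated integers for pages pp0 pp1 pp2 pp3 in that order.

Answer: 1 1 1 1

Derivation:
Op 1: fork(P0) -> P1. 2 ppages; refcounts: pp0:2 pp1:2
Op 2: write(P1, v0, 109). refcount(pp0)=2>1 -> COPY to pp2. 3 ppages; refcounts: pp0:1 pp1:2 pp2:1
Op 3: read(P0, v0) -> 25. No state change.
Op 4: write(P1, v1, 133). refcount(pp1)=2>1 -> COPY to pp3. 4 ppages; refcounts: pp0:1 pp1:1 pp2:1 pp3:1
Op 5: write(P0, v1, 116). refcount(pp1)=1 -> write in place. 4 ppages; refcounts: pp0:1 pp1:1 pp2:1 pp3:1
Op 6: write(P1, v0, 136). refcount(pp2)=1 -> write in place. 4 ppages; refcounts: pp0:1 pp1:1 pp2:1 pp3:1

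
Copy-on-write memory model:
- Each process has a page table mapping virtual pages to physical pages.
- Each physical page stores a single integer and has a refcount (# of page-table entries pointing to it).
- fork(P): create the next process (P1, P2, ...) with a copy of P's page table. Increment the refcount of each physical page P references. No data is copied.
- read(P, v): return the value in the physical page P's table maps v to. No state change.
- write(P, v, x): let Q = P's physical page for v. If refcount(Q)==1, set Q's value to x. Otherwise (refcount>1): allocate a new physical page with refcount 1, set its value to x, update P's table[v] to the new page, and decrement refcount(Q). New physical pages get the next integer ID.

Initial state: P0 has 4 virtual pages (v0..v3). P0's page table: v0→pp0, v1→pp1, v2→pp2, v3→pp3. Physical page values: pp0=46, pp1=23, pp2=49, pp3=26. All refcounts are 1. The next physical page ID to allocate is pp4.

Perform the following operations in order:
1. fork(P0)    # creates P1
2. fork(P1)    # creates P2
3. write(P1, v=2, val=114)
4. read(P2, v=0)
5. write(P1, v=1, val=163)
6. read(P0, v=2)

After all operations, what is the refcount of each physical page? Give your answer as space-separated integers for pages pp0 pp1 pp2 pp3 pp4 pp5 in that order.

Op 1: fork(P0) -> P1. 4 ppages; refcounts: pp0:2 pp1:2 pp2:2 pp3:2
Op 2: fork(P1) -> P2. 4 ppages; refcounts: pp0:3 pp1:3 pp2:3 pp3:3
Op 3: write(P1, v2, 114). refcount(pp2)=3>1 -> COPY to pp4. 5 ppages; refcounts: pp0:3 pp1:3 pp2:2 pp3:3 pp4:1
Op 4: read(P2, v0) -> 46. No state change.
Op 5: write(P1, v1, 163). refcount(pp1)=3>1 -> COPY to pp5. 6 ppages; refcounts: pp0:3 pp1:2 pp2:2 pp3:3 pp4:1 pp5:1
Op 6: read(P0, v2) -> 49. No state change.

Answer: 3 2 2 3 1 1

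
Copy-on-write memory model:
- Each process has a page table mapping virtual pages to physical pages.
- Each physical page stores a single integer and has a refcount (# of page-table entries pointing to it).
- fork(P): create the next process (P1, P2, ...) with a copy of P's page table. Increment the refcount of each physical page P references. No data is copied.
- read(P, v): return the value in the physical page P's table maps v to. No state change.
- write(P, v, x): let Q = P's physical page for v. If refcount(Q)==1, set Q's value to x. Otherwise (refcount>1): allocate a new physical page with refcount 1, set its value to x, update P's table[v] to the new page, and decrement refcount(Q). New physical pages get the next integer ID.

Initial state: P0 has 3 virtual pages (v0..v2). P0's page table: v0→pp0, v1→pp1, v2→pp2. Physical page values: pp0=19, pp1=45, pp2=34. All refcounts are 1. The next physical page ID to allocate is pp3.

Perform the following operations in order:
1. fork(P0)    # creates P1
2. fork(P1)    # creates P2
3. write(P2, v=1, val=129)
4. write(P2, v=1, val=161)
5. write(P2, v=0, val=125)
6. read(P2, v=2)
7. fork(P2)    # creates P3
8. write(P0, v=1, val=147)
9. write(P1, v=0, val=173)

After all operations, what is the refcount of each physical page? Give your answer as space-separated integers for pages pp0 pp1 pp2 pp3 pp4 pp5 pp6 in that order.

Op 1: fork(P0) -> P1. 3 ppages; refcounts: pp0:2 pp1:2 pp2:2
Op 2: fork(P1) -> P2. 3 ppages; refcounts: pp0:3 pp1:3 pp2:3
Op 3: write(P2, v1, 129). refcount(pp1)=3>1 -> COPY to pp3. 4 ppages; refcounts: pp0:3 pp1:2 pp2:3 pp3:1
Op 4: write(P2, v1, 161). refcount(pp3)=1 -> write in place. 4 ppages; refcounts: pp0:3 pp1:2 pp2:3 pp3:1
Op 5: write(P2, v0, 125). refcount(pp0)=3>1 -> COPY to pp4. 5 ppages; refcounts: pp0:2 pp1:2 pp2:3 pp3:1 pp4:1
Op 6: read(P2, v2) -> 34. No state change.
Op 7: fork(P2) -> P3. 5 ppages; refcounts: pp0:2 pp1:2 pp2:4 pp3:2 pp4:2
Op 8: write(P0, v1, 147). refcount(pp1)=2>1 -> COPY to pp5. 6 ppages; refcounts: pp0:2 pp1:1 pp2:4 pp3:2 pp4:2 pp5:1
Op 9: write(P1, v0, 173). refcount(pp0)=2>1 -> COPY to pp6. 7 ppages; refcounts: pp0:1 pp1:1 pp2:4 pp3:2 pp4:2 pp5:1 pp6:1

Answer: 1 1 4 2 2 1 1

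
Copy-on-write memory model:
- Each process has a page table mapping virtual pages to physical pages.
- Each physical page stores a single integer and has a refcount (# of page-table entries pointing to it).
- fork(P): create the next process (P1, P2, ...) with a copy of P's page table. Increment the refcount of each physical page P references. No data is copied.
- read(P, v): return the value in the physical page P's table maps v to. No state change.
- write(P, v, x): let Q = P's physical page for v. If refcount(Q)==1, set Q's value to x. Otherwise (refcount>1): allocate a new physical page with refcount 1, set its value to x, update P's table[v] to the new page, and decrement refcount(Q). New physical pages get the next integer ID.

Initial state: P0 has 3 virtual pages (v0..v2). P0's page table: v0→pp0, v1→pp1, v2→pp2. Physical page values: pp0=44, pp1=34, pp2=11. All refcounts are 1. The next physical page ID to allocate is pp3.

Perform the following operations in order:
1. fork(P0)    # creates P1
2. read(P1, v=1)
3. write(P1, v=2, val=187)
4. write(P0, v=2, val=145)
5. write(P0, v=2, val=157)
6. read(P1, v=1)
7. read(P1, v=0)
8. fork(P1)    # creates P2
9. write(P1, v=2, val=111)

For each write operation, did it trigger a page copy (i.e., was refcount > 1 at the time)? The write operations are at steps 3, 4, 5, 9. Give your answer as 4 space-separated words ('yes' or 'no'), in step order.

Op 1: fork(P0) -> P1. 3 ppages; refcounts: pp0:2 pp1:2 pp2:2
Op 2: read(P1, v1) -> 34. No state change.
Op 3: write(P1, v2, 187). refcount(pp2)=2>1 -> COPY to pp3. 4 ppages; refcounts: pp0:2 pp1:2 pp2:1 pp3:1
Op 4: write(P0, v2, 145). refcount(pp2)=1 -> write in place. 4 ppages; refcounts: pp0:2 pp1:2 pp2:1 pp3:1
Op 5: write(P0, v2, 157). refcount(pp2)=1 -> write in place. 4 ppages; refcounts: pp0:2 pp1:2 pp2:1 pp3:1
Op 6: read(P1, v1) -> 34. No state change.
Op 7: read(P1, v0) -> 44. No state change.
Op 8: fork(P1) -> P2. 4 ppages; refcounts: pp0:3 pp1:3 pp2:1 pp3:2
Op 9: write(P1, v2, 111). refcount(pp3)=2>1 -> COPY to pp4. 5 ppages; refcounts: pp0:3 pp1:3 pp2:1 pp3:1 pp4:1

yes no no yes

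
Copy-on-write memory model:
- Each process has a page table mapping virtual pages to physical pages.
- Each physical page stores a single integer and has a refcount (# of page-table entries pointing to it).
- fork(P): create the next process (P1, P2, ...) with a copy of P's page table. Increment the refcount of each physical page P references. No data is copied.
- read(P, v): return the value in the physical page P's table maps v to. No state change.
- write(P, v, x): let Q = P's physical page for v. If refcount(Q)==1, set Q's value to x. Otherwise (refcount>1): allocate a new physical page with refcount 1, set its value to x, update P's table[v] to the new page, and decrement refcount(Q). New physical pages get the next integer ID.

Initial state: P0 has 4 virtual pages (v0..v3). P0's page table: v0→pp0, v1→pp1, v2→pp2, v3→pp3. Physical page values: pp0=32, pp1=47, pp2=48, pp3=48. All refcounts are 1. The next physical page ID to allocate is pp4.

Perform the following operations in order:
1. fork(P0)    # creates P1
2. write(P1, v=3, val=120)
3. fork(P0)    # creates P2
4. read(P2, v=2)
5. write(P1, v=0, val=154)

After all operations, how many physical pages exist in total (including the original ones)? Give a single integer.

Op 1: fork(P0) -> P1. 4 ppages; refcounts: pp0:2 pp1:2 pp2:2 pp3:2
Op 2: write(P1, v3, 120). refcount(pp3)=2>1 -> COPY to pp4. 5 ppages; refcounts: pp0:2 pp1:2 pp2:2 pp3:1 pp4:1
Op 3: fork(P0) -> P2. 5 ppages; refcounts: pp0:3 pp1:3 pp2:3 pp3:2 pp4:1
Op 4: read(P2, v2) -> 48. No state change.
Op 5: write(P1, v0, 154). refcount(pp0)=3>1 -> COPY to pp5. 6 ppages; refcounts: pp0:2 pp1:3 pp2:3 pp3:2 pp4:1 pp5:1

Answer: 6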